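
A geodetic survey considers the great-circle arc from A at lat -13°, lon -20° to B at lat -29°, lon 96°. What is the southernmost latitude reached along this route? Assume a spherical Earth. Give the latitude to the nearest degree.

≈ -37°

The great circle lies in the plane with unit normal n̂ = (p₁ × p₂)/|p₁ × p₂|.
Here n̂_z ≈ +0.794; the vertex latitude is φ_max = arccos|n̂_z| ≈ 37.4°.
Check via Clairaut: cos φ_max = |cos φ₁| · sin C = cos(13.0°)·sin(125.4°) ≈ 0.794, again giving ≈ 37.4°.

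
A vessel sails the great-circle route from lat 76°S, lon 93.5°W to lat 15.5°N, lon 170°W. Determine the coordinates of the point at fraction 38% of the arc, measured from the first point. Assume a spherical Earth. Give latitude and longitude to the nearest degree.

≈ lat 46°S, lon 152°W

From cos δ = sin φ₁ sin φ₂ + cos φ₁ cos φ₂ cos Δλ, the central angle is δ ≈ 1.777 rad (101.8°).
Interpolate at f = 0.38 with slerp weights a = sin((1−f)δ)/sin δ ≈ 0.911, b = sin(fδ)/sin δ ≈ 0.639.
p = a·p₁ + b·p₂ ≈ (-0.620, -0.327, -0.714); φ = arcsin(p_z) ≈ -45.53°, λ = atan2(p_y, p_x) ≈ -152.18°.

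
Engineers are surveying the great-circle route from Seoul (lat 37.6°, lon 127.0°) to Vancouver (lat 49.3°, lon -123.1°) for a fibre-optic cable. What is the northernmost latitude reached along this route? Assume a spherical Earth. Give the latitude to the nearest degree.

≈ 60°

The great circle lies in the plane with unit normal n̂ = (p₁ × p₂)/|p₁ × p₂|.
Here n̂_z ≈ +0.507; the vertex latitude is φ_max = arccos|n̂_z| ≈ 59.5°.
Check via Clairaut: cos φ_max = |cos φ₁| · sin C = cos(37.6°)·sin(39.8°) ≈ 0.507, again giving ≈ 59.5°.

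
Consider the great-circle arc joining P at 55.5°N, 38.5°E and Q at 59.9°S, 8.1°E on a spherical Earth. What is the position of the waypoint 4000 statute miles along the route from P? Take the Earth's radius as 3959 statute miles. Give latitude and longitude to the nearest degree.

≈ 1°S, 24°E

Write both endpoints as unit vectors p₁, p₂ with components (cos φ cos λ, cos φ sin λ, sin φ).
The central angle between the endpoints is δ = arccos(p₁·p₂) ≈ 2.058 rad (117.9°). The total great-circle distance is δ·R ≈ 2.058 × 3959 ≈ 8147 mi, so the target fraction is f = 4000/8147 ≈ 0.491.
Interpolate at f ≈ 0.491 with slerp weights a = sin((1−f)δ)/sin δ ≈ 0.980, b = sin(fδ)/sin δ ≈ 0.958.
p = a·p₁ + b·p₂ ≈ (0.910, 0.413, -0.021); φ = arcsin(p_z) ≈ -1.23°, λ = atan2(p_y, p_x) ≈ 24.42°.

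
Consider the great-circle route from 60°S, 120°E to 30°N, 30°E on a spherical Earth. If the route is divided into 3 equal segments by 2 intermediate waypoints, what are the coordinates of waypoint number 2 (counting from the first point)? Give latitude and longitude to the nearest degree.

Write both endpoints as unit vectors p₁, p₂ with components (cos φ cos λ, cos φ sin λ, sin φ).
The central angle between the endpoints is δ = arccos(p₁·p₂) ≈ 2.019 rad (115.7°).
Interpolate at f = 2/3 with slerp weights a = sin((1−f)δ)/sin δ ≈ 0.691, b = sin(fδ)/sin δ ≈ 1.081.
p = a·p₁ + b·p₂ ≈ (0.638, 0.768, -0.058); φ = arcsin(p_z) ≈ -3.33°, λ = atan2(p_y, p_x) ≈ 50.26°.

≈ 3°S, 50°E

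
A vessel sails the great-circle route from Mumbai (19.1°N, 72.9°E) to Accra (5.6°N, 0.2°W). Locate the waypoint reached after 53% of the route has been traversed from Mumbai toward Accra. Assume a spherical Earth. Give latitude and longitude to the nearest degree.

From cos δ = sin φ₁ sin φ₂ + cos φ₁ cos φ₂ cos Δλ, the central angle is δ ≈ 1.261 rad (72.2°).
Interpolate at f = 0.53 with slerp weights a = sin((1−f)δ)/sin δ ≈ 0.586, b = sin(fδ)/sin δ ≈ 0.651.
p = a·p₁ + b·p₂ ≈ (0.810, 0.527, 0.255); φ = arcsin(p_z) ≈ 14.79°, λ = atan2(p_y, p_x) ≈ 33.05°.

≈ 15°N, 33°E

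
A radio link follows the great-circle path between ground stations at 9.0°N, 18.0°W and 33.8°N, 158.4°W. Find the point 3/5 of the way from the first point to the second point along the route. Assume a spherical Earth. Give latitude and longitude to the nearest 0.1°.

Write both endpoints as unit vectors p₁, p₂ with components (cos φ cos λ, cos φ sin λ, sin φ).
The central angle between the endpoints is δ = arccos(p₁·p₂) ≈ 2.148 rad (123.1°).
Interpolate at f = 3/5 with slerp weights a = sin((1−f)δ)/sin δ ≈ 0.903, b = sin(fδ)/sin δ ≈ 1.146.
p = a·p₁ + b·p₂ ≈ (-0.037, -0.626, 0.779); φ = arcsin(p_z) ≈ 51.15°, λ = atan2(p_y, p_x) ≈ -93.35°.

≈ 51.1°N, 93.4°W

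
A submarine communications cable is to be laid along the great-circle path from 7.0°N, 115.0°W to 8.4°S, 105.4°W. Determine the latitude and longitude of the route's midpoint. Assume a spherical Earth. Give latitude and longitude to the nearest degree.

Write both endpoints as unit vectors p₁, p₂ with components (cos φ cos λ, cos φ sin λ, sin φ).
The central angle between the endpoints is δ = arccos(p₁·p₂) ≈ 0.316 rad (18.1°).
Interpolate at f = 1/2 with slerp weights a = sin((1−f)δ)/sin δ ≈ 0.506, b = sin(fδ)/sin δ ≈ 0.506.
p = a·p₁ + b·p₂ ≈ (-0.345, -0.938, -0.012); φ = arcsin(p_z) ≈ -0.70°, λ = atan2(p_y, p_x) ≈ -110.21°.

≈ 1°S, 110°W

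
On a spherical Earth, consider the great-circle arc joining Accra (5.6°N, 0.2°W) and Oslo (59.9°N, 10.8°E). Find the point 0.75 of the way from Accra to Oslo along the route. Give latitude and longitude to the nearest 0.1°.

Write both endpoints as unit vectors p₁, p₂ with components (cos φ cos λ, cos φ sin λ, sin φ).
The central angle between the endpoints is δ = arccos(p₁·p₂) ≈ 0.959 rad (54.9°).
Interpolate at f = 0.75 with slerp weights a = sin((1−f)δ)/sin δ ≈ 0.290, b = sin(fδ)/sin δ ≈ 0.805.
p = a·p₁ + b·p₂ ≈ (0.685, 0.075, 0.725); φ = arcsin(p_z) ≈ 46.43°, λ = atan2(p_y, p_x) ≈ 6.22°.

≈ 46.4°N, 6.2°E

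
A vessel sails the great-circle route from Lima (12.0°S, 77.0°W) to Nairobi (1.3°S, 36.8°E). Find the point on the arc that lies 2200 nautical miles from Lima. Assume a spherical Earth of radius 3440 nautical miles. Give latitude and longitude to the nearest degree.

≈ (14°S, 39°W)

Write both endpoints as unit vectors p₁, p₂ with components (cos φ cos λ, cos φ sin λ, sin φ).
The central angle between the endpoints is δ = arccos(p₁·p₂) ≈ 1.971 rad (112.9°). The total great-circle distance is δ·R ≈ 1.971 × 3440 ≈ 6781 nmi, so the target fraction is f = 2200/6781 ≈ 0.324.
Interpolate at f ≈ 0.324 with slerp weights a = sin((1−f)δ)/sin δ ≈ 1.055, b = sin(fδ)/sin δ ≈ 0.648.
p = a·p₁ + b·p₂ ≈ (0.751, -0.617, -0.234); φ = arcsin(p_z) ≈ -13.54°, λ = atan2(p_y, p_x) ≈ -39.43°.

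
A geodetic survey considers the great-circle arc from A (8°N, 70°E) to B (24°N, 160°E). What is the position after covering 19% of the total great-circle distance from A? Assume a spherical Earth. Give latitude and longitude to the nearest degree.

≈ (14°N, 86°E)

The haversine formula gives a central angle δ ≈ 1.514 rad (86.8°) between the endpoints.
Interpolate at f = 0.19 with slerp weights a = sin((1−f)δ)/sin δ ≈ 0.943, b = sin(fδ)/sin δ ≈ 0.284.
p = a·p₁ + b·p₂ ≈ (0.075, 0.966, 0.247); φ = arcsin(p_z) ≈ 14.29°, λ = atan2(p_y, p_x) ≈ 85.54°.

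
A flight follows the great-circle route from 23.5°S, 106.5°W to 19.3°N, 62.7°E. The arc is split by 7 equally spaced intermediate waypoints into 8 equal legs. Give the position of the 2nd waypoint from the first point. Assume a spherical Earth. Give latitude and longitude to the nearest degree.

From cos δ = sin φ₁ sin φ₂ + cos φ₁ cos φ₂ cos Δλ, the central angle is δ ≈ 2.951 rad (169.1°).
Interpolate at f = 2/8 with slerp weights a = sin((1−f)δ)/sin δ ≈ 4.236, b = sin(fδ)/sin δ ≈ 3.560.
p = a·p₁ + b·p₂ ≈ (0.438, -0.739, -0.512); φ = arcsin(p_z) ≈ -30.82°, λ = atan2(p_y, p_x) ≈ -59.35°.

≈ 31°S, 59°W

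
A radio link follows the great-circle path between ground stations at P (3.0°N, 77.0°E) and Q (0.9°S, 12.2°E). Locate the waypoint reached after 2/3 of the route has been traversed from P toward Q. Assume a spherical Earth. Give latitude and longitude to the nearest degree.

≈ (1°N, 34°E)

Write both endpoints as unit vectors p₁, p₂ with components (cos φ cos λ, cos φ sin λ, sin φ).
The central angle between the endpoints is δ = arccos(p₁·p₂) ≈ 1.133 rad (64.9°).
Interpolate at f = 2/3 with slerp weights a = sin((1−f)δ)/sin δ ≈ 0.407, b = sin(fδ)/sin δ ≈ 0.757.
p = a·p₁ + b·p₂ ≈ (0.831, 0.556, 0.009); φ = arcsin(p_z) ≈ 0.54°, λ = atan2(p_y, p_x) ≈ 33.78°.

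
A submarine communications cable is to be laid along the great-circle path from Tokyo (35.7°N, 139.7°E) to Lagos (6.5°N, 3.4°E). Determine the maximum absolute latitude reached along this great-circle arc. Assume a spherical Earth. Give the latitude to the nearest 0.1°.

≈ 49.4°N

The great circle lies in the plane with unit normal n̂ = (p₁ × p₂)/|p₁ × p₂|.
Here n̂_z ≈ -0.651; the vertex latitude is φ_max = arccos|n̂_z| ≈ 49.4°.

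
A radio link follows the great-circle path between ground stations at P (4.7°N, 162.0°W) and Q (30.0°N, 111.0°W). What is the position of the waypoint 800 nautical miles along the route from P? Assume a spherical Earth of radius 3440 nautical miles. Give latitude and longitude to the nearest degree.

≈ (12°N, 151°W)

From cos δ = sin φ₁ sin φ₂ + cos φ₁ cos φ₂ cos Δλ, the central angle is δ ≈ 0.947 rad (54.3°). The total great-circle distance is δ·R ≈ 0.947 × 3440 ≈ 3258 nmi, so the target fraction is f = 800/3258 ≈ 0.246.
Interpolate at f ≈ 0.246 with slerp weights a = sin((1−f)δ)/sin δ ≈ 0.807, b = sin(fδ)/sin δ ≈ 0.284.
p = a·p₁ + b·p₂ ≈ (-0.853, -0.478, 0.208); φ = arcsin(p_z) ≈ 12.01°, λ = atan2(p_y, p_x) ≈ -150.73°.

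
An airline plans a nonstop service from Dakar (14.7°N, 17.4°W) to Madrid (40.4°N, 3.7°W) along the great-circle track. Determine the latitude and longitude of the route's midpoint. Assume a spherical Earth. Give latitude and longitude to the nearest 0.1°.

≈ (27.7°N, 11.4°W)

Convert each endpoint to a unit vector on the sphere (x = cos φ cos λ, y = cos φ sin λ, z = sin φ).
The central angle between the endpoints is δ = arccos(p₁·p₂) ≈ 0.495 rad (28.3°).
Interpolate at f = 1/2 with slerp weights a = sin((1−f)δ)/sin δ ≈ 0.516, b = sin(fδ)/sin δ ≈ 0.516.
p = a·p₁ + b·p₂ ≈ (0.868, -0.175, 0.465); φ = arcsin(p_z) ≈ 27.72°, λ = atan2(p_y, p_x) ≈ -11.37°.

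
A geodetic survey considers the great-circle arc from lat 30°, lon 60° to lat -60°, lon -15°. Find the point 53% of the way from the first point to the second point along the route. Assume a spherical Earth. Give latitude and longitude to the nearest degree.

≈ lat -21°, lon 32°

Write both endpoints as unit vectors p₁, p₂ with components (cos φ cos λ, cos φ sin λ, sin φ).
The central angle between the endpoints is δ = arccos(p₁·p₂) ≈ 1.898 rad (108.7°).
Interpolate at f = 0.53 with slerp weights a = sin((1−f)δ)/sin δ ≈ 0.822, b = sin(fδ)/sin δ ≈ 0.892.
p = a·p₁ + b·p₂ ≈ (0.786, 0.501, -0.361); φ = arcsin(p_z) ≈ -21.19°, λ = atan2(p_y, p_x) ≈ 32.49°.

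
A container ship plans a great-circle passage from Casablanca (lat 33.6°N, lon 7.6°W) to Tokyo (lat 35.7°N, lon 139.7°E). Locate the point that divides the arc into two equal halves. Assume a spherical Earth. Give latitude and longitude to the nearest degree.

≈ lat 68°N, lon 64°E

Convert each endpoint to a unit vector on the sphere (x = cos φ cos λ, y = cos φ sin λ, z = sin φ).
The central angle between the endpoints is δ = arccos(p₁·p₂) ≈ 1.820 rad (104.3°).
Interpolate at f = 1/2 with slerp weights a = sin((1−f)δ)/sin δ ≈ 0.814, b = sin(fδ)/sin δ ≈ 0.814.
p = a·p₁ + b·p₂ ≈ (0.168, 0.338, 0.926); φ = arcsin(p_z) ≈ 67.82°, λ = atan2(p_y, p_x) ≈ 63.58°.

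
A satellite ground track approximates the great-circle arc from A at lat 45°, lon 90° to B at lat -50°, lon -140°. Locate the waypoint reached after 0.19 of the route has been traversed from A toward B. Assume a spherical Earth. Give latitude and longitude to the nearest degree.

From cos δ = sin φ₁ sin φ₂ + cos φ₁ cos φ₂ cos Δλ, the central angle is δ ≈ 2.557 rad (146.5°).
Interpolate at f = 0.19 with slerp weights a = sin((1−f)δ)/sin δ ≈ 1.590, b = sin(fδ)/sin δ ≈ 0.846.
p = a·p₁ + b·p₂ ≈ (-0.416, 0.775, 0.476); φ = arcsin(p_z) ≈ 28.43°, λ = atan2(p_y, p_x) ≈ 118.27°.

≈ lat 28°, lon 118°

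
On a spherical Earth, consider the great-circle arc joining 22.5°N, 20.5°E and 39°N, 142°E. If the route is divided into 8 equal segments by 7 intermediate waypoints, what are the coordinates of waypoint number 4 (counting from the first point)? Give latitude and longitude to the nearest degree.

The haversine formula gives a central angle δ ≈ 1.706 rad (97.7°) between the endpoints.
Interpolate at f = 4/8 with slerp weights a = sin((1−f)δ)/sin δ ≈ 0.760, b = sin(fδ)/sin δ ≈ 0.760.
p = a·p₁ + b·p₂ ≈ (0.192, 0.610, 0.769); φ = arcsin(p_z) ≈ 50.27°, λ = atan2(p_y, p_x) ≈ 72.49°.

≈ 50°N, 72°E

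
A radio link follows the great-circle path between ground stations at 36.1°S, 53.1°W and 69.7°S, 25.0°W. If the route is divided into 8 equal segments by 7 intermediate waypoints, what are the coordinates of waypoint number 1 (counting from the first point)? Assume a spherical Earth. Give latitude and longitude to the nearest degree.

≈ 41°S, 51°W

The haversine formula gives a central angle δ ≈ 0.644 rad (36.9°) between the endpoints.
Interpolate at f = 1/8 with slerp weights a = sin((1−f)δ)/sin δ ≈ 0.890, b = sin(fδ)/sin δ ≈ 0.134.
p = a·p₁ + b·p₂ ≈ (0.474, -0.594, -0.650); φ = arcsin(p_z) ≈ -40.52°, λ = atan2(p_y, p_x) ≈ -51.45°.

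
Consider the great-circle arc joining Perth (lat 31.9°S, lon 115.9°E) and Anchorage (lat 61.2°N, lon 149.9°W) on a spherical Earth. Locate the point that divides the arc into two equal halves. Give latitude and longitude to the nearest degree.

The haversine formula gives a central angle δ ≈ 2.086 rad (119.5°) between the endpoints.
Interpolate at f = 1/2 with slerp weights a = sin((1−f)δ)/sin δ ≈ 0.993, b = sin(fδ)/sin δ ≈ 0.993.
p = a·p₁ + b·p₂ ≈ (-0.782, 0.518, 0.345); φ = arcsin(p_z) ≈ 20.21°, λ = atan2(p_y, p_x) ≈ 146.46°.

≈ lat 20°N, lon 146°E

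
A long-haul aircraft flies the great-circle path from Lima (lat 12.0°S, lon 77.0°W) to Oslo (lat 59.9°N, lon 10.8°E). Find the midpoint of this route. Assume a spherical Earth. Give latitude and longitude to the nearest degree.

From cos δ = sin φ₁ sin φ₂ + cos φ₁ cos φ₂ cos Δλ, the central angle is δ ≈ 1.733 rad (99.3°).
Interpolate at f = 1/2 with slerp weights a = sin((1−f)δ)/sin δ ≈ 0.772, b = sin(fδ)/sin δ ≈ 0.772.
p = a·p₁ + b·p₂ ≈ (0.550, -0.663, 0.507); φ = arcsin(p_z) ≈ 30.49°, λ = atan2(p_y, p_x) ≈ -50.32°.

≈ lat 30°N, lon 50°W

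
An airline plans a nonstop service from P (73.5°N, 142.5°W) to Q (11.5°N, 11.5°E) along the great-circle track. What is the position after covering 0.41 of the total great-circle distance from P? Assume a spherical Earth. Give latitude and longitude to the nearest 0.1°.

≈ (65.7°N, 2.9°W)

The haversine formula gives a central angle δ ≈ 1.630 rad (93.4°) between the endpoints.
Interpolate at f = 0.41 with slerp weights a = sin((1−f)δ)/sin δ ≈ 0.822, b = sin(fδ)/sin δ ≈ 0.621.
p = a·p₁ + b·p₂ ≈ (0.411, -0.021, 0.911); φ = arcsin(p_z) ≈ 65.71°, λ = atan2(p_y, p_x) ≈ -2.90°.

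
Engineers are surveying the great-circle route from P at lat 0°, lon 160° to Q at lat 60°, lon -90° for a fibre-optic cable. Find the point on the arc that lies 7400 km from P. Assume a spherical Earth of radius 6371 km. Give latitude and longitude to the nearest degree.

≈ lat 54°, lon -152°

Convert each endpoint to a unit vector on the sphere (x = cos φ cos λ, y = cos φ sin λ, z = sin φ).
The central angle between the endpoints is δ = arccos(p₁·p₂) ≈ 1.743 rad (99.8°). The total great-circle distance is δ·R ≈ 1.743 × 6371 ≈ 11102 km, so the target fraction is f = 7400/11102 ≈ 0.667.
Interpolate at f ≈ 0.667 with slerp weights a = sin((1−f)δ)/sin δ ≈ 0.557, b = sin(fδ)/sin δ ≈ 0.931.
p = a·p₁ + b·p₂ ≈ (-0.524, -0.275, 0.806); φ = arcsin(p_z) ≈ 53.74°, λ = atan2(p_y, p_x) ≈ -152.29°.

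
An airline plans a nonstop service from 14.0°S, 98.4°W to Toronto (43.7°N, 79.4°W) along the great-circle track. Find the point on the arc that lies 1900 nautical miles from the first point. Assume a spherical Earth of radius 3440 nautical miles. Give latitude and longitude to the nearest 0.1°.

Write both endpoints as unit vectors p₁, p₂ with components (cos φ cos λ, cos φ sin λ, sin φ).
The central angle between the endpoints is δ = arccos(p₁·p₂) ≈ 1.052 rad (60.3°). The total great-circle distance is δ·R ≈ 1.052 × 3440 ≈ 3618 nmi, so the target fraction is f = 1900/3618 ≈ 0.525.
Interpolate at f ≈ 0.525 with slerp weights a = sin((1−f)δ)/sin δ ≈ 0.552, b = sin(fδ)/sin δ ≈ 0.604.
p = a·p₁ + b·p₂ ≈ (0.002, -0.959, 0.284); φ = arcsin(p_z) ≈ 16.50°, λ = atan2(p_y, p_x) ≈ -89.87°.

≈ 16.5°N, 89.9°W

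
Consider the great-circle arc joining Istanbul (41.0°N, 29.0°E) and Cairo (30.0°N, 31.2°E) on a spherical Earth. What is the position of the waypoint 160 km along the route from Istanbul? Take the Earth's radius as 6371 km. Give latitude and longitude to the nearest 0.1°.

≈ (39.6°N, 29.3°E)

From cos δ = sin φ₁ sin φ₂ + cos φ₁ cos φ₂ cos Δλ, the central angle is δ ≈ 0.194 rad (11.1°). The total great-circle distance is δ·R ≈ 0.194 × 6371 ≈ 1239 km, so the target fraction is f = 160/1239 ≈ 0.129.
Interpolate at f ≈ 0.129 with slerp weights a = sin((1−f)δ)/sin δ ≈ 0.872, b = sin(fδ)/sin δ ≈ 0.130.
p = a·p₁ + b·p₂ ≈ (0.672, 0.377, 0.637); φ = arcsin(p_z) ≈ 39.58°, λ = atan2(p_y, p_x) ≈ 29.32°.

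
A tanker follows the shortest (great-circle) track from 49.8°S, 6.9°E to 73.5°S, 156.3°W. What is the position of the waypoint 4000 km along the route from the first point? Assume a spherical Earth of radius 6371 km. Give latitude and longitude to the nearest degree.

Write both endpoints as unit vectors p₁, p₂ with components (cos φ cos λ, cos φ sin λ, sin φ).
The central angle between the endpoints is δ = arccos(p₁·p₂) ≈ 0.980 rad (56.2°). The total great-circle distance is δ·R ≈ 0.980 × 6371 ≈ 6245 km, so the target fraction is f = 4000/6245 ≈ 0.641.
Interpolate at f ≈ 0.641 with slerp weights a = sin((1−f)δ)/sin δ ≈ 0.415, b = sin(fδ)/sin δ ≈ 0.707.
p = a·p₁ + b·p₂ ≈ (0.082, -0.049, -0.995); φ = arcsin(p_z) ≈ -84.52°, λ = atan2(p_y, p_x) ≈ -30.51°.

≈ 85°S, 31°W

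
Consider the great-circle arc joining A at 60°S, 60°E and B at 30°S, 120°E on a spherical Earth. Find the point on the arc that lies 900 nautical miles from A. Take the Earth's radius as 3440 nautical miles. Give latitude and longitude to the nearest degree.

Write both endpoints as unit vectors p₁, p₂ with components (cos φ cos λ, cos φ sin λ, sin φ).
The central angle between the endpoints is δ = arccos(p₁·p₂) ≈ 0.864 rad (49.5°). The total great-circle distance is δ·R ≈ 0.864 × 3440 ≈ 2972 nmi, so the target fraction is f = 900/2972 ≈ 0.303.
Interpolate at f ≈ 0.303 with slerp weights a = sin((1−f)δ)/sin δ ≈ 0.745, b = sin(fδ)/sin δ ≈ 0.340.
p = a·p₁ + b·p₂ ≈ (0.039, 0.578, -0.815); φ = arcsin(p_z) ≈ -54.62°, λ = atan2(p_y, p_x) ≈ 86.14°.

≈ 55°S, 86°E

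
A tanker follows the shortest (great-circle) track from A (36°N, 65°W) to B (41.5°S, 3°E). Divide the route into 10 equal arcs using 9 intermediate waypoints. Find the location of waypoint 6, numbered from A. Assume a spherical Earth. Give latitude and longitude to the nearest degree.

≈ (11°S, 27°W)

Convert each endpoint to a unit vector on the sphere (x = cos φ cos λ, y = cos φ sin λ, z = sin φ).
The central angle between the endpoints is δ = arccos(p₁·p₂) ≈ 1.734 rad (99.4°).
Interpolate at f = 6/10 with slerp weights a = sin((1−f)δ)/sin δ ≈ 0.648, b = sin(fδ)/sin δ ≈ 0.874.
p = a·p₁ + b·p₂ ≈ (0.875, -0.441, -0.198); φ = arcsin(p_z) ≈ -11.45°, λ = atan2(p_y, p_x) ≈ -26.73°.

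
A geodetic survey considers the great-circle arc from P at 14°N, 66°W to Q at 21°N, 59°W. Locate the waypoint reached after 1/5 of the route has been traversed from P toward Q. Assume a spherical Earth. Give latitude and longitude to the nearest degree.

≈ 15°N, 65°W

From cos δ = sin φ₁ sin φ₂ + cos φ₁ cos φ₂ cos Δλ, the central angle is δ ≈ 0.169 rad (9.7°).
Interpolate at f = 1/5 with slerp weights a = sin((1−f)δ)/sin δ ≈ 0.801, b = sin(fδ)/sin δ ≈ 0.201.
p = a·p₁ + b·p₂ ≈ (0.413, -0.871, 0.266); φ = arcsin(p_z) ≈ 15.42°, λ = atan2(p_y, p_x) ≈ -64.64°.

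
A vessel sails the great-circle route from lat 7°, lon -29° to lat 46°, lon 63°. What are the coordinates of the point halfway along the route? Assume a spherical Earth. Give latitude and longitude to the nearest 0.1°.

≈ lat 35.2°, lon 6.6°

From cos δ = sin φ₁ sin φ₂ + cos φ₁ cos φ₂ cos Δλ, the central angle is δ ≈ 1.507 rad (86.4°).
Interpolate at f = 1/2 with slerp weights a = sin((1−f)δ)/sin δ ≈ 0.686, b = sin(fδ)/sin δ ≈ 0.686.
p = a·p₁ + b·p₂ ≈ (0.811, 0.094, 0.577); φ = arcsin(p_z) ≈ 35.22°, λ = atan2(p_y, p_x) ≈ 6.64°.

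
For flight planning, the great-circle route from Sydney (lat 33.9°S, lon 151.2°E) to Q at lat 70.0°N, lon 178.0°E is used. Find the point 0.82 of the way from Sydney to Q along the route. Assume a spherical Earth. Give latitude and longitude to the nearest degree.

Write both endpoints as unit vectors p₁, p₂ with components (cos φ cos λ, cos φ sin λ, sin φ).
The central angle between the endpoints is δ = arccos(p₁·p₂) ≈ 1.845 rad (105.7°).
Interpolate at f = 0.82 with slerp weights a = sin((1−f)δ)/sin δ ≈ 0.339, b = sin(fδ)/sin δ ≈ 1.037.
p = a·p₁ + b·p₂ ≈ (-0.601, 0.148, 0.786); φ = arcsin(p_z) ≈ 51.78°, λ = atan2(p_y, p_x) ≈ 166.18°.

≈ lat 52°N, lon 166°E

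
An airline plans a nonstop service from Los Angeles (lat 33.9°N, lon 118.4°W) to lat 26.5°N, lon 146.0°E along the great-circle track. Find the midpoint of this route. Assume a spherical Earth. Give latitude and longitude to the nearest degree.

Convert each endpoint to a unit vector on the sphere (x = cos φ cos λ, y = cos φ sin λ, z = sin φ).
The central angle between the endpoints is δ = arccos(p₁·p₂) ≈ 1.393 rad (79.8°).
Interpolate at f = 1/2 with slerp weights a = sin((1−f)δ)/sin δ ≈ 0.652, b = sin(fδ)/sin δ ≈ 0.652.
p = a·p₁ + b·p₂ ≈ (-0.741, -0.150, 0.655); φ = arcsin(p_z) ≈ 40.88°, λ = atan2(p_y, p_x) ≈ -168.58°.

≈ lat 41°N, lon 169°W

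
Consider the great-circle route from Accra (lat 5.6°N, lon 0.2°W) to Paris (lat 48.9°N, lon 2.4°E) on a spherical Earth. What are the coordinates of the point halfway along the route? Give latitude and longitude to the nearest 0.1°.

Convert each endpoint to a unit vector on the sphere (x = cos φ cos λ, y = cos φ sin λ, z = sin φ).
The central angle between the endpoints is δ = arccos(p₁·p₂) ≈ 0.757 rad (43.4°).
Interpolate at f = 1/2 with slerp weights a = sin((1−f)δ)/sin δ ≈ 0.538, b = sin(fδ)/sin δ ≈ 0.538.
p = a·p₁ + b·p₂ ≈ (0.889, 0.013, 0.458); φ = arcsin(p_z) ≈ 27.26°, λ = atan2(p_y, p_x) ≈ 0.83°.

≈ lat 27.3°N, lon 0.8°E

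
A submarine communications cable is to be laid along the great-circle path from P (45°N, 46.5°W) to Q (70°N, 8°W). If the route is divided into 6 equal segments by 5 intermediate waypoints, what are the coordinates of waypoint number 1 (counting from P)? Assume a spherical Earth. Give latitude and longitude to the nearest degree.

≈ (50°N, 43°W)

Convert each endpoint to a unit vector on the sphere (x = cos φ cos λ, y = cos φ sin λ, z = sin φ).
The central angle between the endpoints is δ = arccos(p₁·p₂) ≈ 0.548 rad (31.4°).
Interpolate at f = 1/6 with slerp weights a = sin((1−f)δ)/sin δ ≈ 0.846, b = sin(fδ)/sin δ ≈ 0.175.
p = a·p₁ + b·p₂ ≈ (0.471, -0.442, 0.763); φ = arcsin(p_z) ≈ 49.73°, λ = atan2(p_y, p_x) ≈ -43.19°.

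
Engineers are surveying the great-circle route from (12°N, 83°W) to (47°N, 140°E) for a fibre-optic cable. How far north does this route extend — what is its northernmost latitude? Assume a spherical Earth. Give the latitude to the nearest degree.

≈ 61°N

The great circle lies in the plane with unit normal n̂ = (p₁ × p₂)/|p₁ × p₂|.
Here n̂_z ≈ -0.483; the vertex latitude is φ_max = arccos|n̂_z| ≈ 61.1°.
Check via Clairaut: cos φ_max = |cos φ₁| · sin C = cos(12.0°)·sin(29.6°) ≈ 0.483, again giving ≈ 61.1°.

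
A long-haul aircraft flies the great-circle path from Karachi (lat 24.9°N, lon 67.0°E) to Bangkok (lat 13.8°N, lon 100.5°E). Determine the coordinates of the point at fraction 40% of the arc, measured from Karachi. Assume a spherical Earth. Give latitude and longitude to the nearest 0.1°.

Write both endpoints as unit vectors p₁, p₂ with components (cos φ cos λ, cos φ sin λ, sin φ).
The central angle between the endpoints is δ = arccos(p₁·p₂) ≈ 0.583 rad (33.4°).
Interpolate at f = 0.40 with slerp weights a = sin((1−f)δ)/sin δ ≈ 0.622, b = sin(fδ)/sin δ ≈ 0.420.
p = a·p₁ + b·p₂ ≈ (0.146, 0.921, 0.362); φ = arcsin(p_z) ≈ 21.24°, λ = atan2(p_y, p_x) ≈ 80.97°.

≈ lat 21.2°N, lon 81.0°E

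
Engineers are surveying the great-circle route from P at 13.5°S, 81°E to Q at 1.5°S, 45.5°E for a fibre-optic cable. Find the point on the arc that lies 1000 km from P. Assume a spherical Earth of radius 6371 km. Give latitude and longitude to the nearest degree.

≈ 11°S, 72°E

Convert each endpoint to a unit vector on the sphere (x = cos φ cos λ, y = cos φ sin λ, z = sin φ).
The central angle between the endpoints is δ = arccos(p₁·p₂) ≈ 0.648 rad (37.1°). The total great-circle distance is δ·R ≈ 0.648 × 6371 ≈ 4127 km, so the target fraction is f = 1000/4127 ≈ 0.242.
Interpolate at f ≈ 0.242 with slerp weights a = sin((1−f)δ)/sin δ ≈ 0.781, b = sin(fδ)/sin δ ≈ 0.259.
p = a·p₁ + b·p₂ ≈ (0.300, 0.935, -0.189); φ = arcsin(p_z) ≈ -10.90°, λ = atan2(p_y, p_x) ≈ 72.19°.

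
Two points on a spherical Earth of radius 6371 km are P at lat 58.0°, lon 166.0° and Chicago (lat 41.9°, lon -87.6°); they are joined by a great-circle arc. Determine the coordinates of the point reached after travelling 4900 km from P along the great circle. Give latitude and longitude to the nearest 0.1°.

≈ lat 56.1°, lon -106.9°

Convert each endpoint to a unit vector on the sphere (x = cos φ cos λ, y = cos φ sin λ, z = sin φ).
The central angle between the endpoints is δ = arccos(p₁·p₂) ≈ 1.098 rad (62.9°). The total great-circle distance is δ·R ≈ 1.098 × 6371 ≈ 6998 km, so the target fraction is f = 4900/6998 ≈ 0.700.
Interpolate at f ≈ 0.700 with slerp weights a = sin((1−f)δ)/sin δ ≈ 0.363, b = sin(fδ)/sin δ ≈ 0.781.
p = a·p₁ + b·p₂ ≈ (-0.162, -0.534, 0.830); φ = arcsin(p_z) ≈ 56.06°, λ = atan2(p_y, p_x) ≈ -106.91°.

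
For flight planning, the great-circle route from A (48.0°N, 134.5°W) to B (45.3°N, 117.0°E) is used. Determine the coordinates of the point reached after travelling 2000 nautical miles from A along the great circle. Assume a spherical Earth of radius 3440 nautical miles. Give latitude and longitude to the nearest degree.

Convert each endpoint to a unit vector on the sphere (x = cos φ cos λ, y = cos φ sin λ, z = sin φ).
The central angle between the endpoints is δ = arccos(p₁·p₂) ≈ 1.182 rad (67.7°). The total great-circle distance is δ·R ≈ 1.182 × 3440 ≈ 4067 nmi, so the target fraction is f = 2000/4067 ≈ 0.492.
Interpolate at f ≈ 0.492 with slerp weights a = sin((1−f)δ)/sin δ ≈ 0.611, b = sin(fδ)/sin δ ≈ 0.593.
p = a·p₁ + b·p₂ ≈ (-0.476, 0.080, 0.876); φ = arcsin(p_z) ≈ 61.14°, λ = atan2(p_y, p_x) ≈ 170.41°.

≈ (61°N, 170°E)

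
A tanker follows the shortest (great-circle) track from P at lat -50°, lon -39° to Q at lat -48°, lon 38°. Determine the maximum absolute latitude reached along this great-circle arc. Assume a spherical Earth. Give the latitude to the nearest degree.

The great circle lies in the plane with unit normal n̂ = (p₁ × p₂)/|p₁ × p₂|.
Here n̂_z ≈ +0.562; the vertex latitude is φ_max = arccos|n̂_z| ≈ 55.8°.
Check via Clairaut: cos φ_max = |cos φ₁| · sin C = cos(50.0°)·sin(119.1°) ≈ 0.562, again giving ≈ 55.8°.

≈ -56°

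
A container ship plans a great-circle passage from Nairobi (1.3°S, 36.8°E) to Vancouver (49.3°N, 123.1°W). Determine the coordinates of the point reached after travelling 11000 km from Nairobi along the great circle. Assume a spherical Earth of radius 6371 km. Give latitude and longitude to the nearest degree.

From cos δ = sin φ₁ sin φ₂ + cos φ₁ cos φ₂ cos Δλ, the central angle is δ ≈ 2.252 rad (129.0°). The total great-circle distance is δ·R ≈ 2.252 × 6371 ≈ 14345 km, so the target fraction is f = 11000/14345 ≈ 0.767.
Interpolate at f ≈ 0.767 with slerp weights a = sin((1−f)δ)/sin δ ≈ 0.645, b = sin(fδ)/sin δ ≈ 1.271.
p = a·p₁ + b·p₂ ≈ (0.064, -0.308, 0.949); φ = arcsin(p_z) ≈ 71.66°, λ = atan2(p_y, p_x) ≈ -78.33°.

≈ 72°N, 78°W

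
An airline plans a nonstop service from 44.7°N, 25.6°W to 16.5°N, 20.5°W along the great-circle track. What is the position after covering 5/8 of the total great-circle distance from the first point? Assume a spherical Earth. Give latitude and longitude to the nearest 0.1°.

≈ 27.1°N, 22.1°W

The haversine formula gives a central angle δ ≈ 0.498 rad (28.5°) between the endpoints.
Interpolate at f = 5/8 with slerp weights a = sin((1−f)δ)/sin δ ≈ 0.389, b = sin(fδ)/sin δ ≈ 0.641.
p = a·p₁ + b·p₂ ≈ (0.825, -0.335, 0.455); φ = arcsin(p_z) ≈ 27.10°, λ = atan2(p_y, p_x) ≈ -22.08°.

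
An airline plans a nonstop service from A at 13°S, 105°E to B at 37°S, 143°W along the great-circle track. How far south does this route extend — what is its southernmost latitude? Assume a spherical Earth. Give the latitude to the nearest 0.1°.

The great circle lies in the plane with unit normal n̂ = (p₁ × p₂)/|p₁ × p₂|.
Here n̂_z ≈ +0.730; the vertex latitude is φ_max = arccos|n̂_z| ≈ 43.1°.
Check via Clairaut: cos φ_max = |cos φ₁| · sin C = cos(13.0°)·sin(131.4°) ≈ 0.730, again giving ≈ 43.1°.

≈ 43.1°S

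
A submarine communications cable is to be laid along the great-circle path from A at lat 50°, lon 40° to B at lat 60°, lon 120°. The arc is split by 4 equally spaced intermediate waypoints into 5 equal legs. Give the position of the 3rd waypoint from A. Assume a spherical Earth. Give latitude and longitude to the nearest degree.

≈ lat 63°, lon 83°

Convert each endpoint to a unit vector on the sphere (x = cos φ cos λ, y = cos φ sin λ, z = sin φ).
The central angle between the endpoints is δ = arccos(p₁·p₂) ≈ 0.768 rad (44.0°).
Interpolate at f = 3/5 with slerp weights a = sin((1−f)δ)/sin δ ≈ 0.435, b = sin(fδ)/sin δ ≈ 0.640.
p = a·p₁ + b·p₂ ≈ (0.054, 0.457, 0.888); φ = arcsin(p_z) ≈ 62.60°, λ = atan2(p_y, p_x) ≈ 83.22°.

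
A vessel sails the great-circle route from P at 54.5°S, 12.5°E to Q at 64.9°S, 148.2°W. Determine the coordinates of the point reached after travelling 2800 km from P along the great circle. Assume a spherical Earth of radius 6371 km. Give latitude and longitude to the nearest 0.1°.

≈ 78.7°S, 8.1°W

From cos δ = sin φ₁ sin φ₂ + cos φ₁ cos φ₂ cos Δλ, the central angle is δ ≈ 1.042 rad (59.7°). The total great-circle distance is δ·R ≈ 1.042 × 6371 ≈ 6637 km, so the target fraction is f = 2800/6637 ≈ 0.422.
Interpolate at f ≈ 0.422 with slerp weights a = sin((1−f)δ)/sin δ ≈ 0.656, b = sin(fδ)/sin δ ≈ 0.493.
p = a·p₁ + b·p₂ ≈ (0.194, -0.028, -0.981); φ = arcsin(p_z) ≈ -78.68°, λ = atan2(p_y, p_x) ≈ -8.11°.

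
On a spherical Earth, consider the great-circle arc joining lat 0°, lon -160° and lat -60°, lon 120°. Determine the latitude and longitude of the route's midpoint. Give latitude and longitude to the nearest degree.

Write both endpoints as unit vectors p₁, p₂ with components (cos φ cos λ, cos φ sin λ, sin φ).
The central angle between the endpoints is δ = arccos(p₁·p₂) ≈ 1.484 rad (85.0°).
Interpolate at f = 1/2 with slerp weights a = sin((1−f)δ)/sin δ ≈ 0.678, b = sin(fδ)/sin δ ≈ 0.678.
p = a·p₁ + b·p₂ ≈ (-0.807, 0.062, -0.587); φ = arcsin(p_z) ≈ -35.97°, λ = atan2(p_y, p_x) ≈ 175.63°.

≈ lat -36°, lon 176°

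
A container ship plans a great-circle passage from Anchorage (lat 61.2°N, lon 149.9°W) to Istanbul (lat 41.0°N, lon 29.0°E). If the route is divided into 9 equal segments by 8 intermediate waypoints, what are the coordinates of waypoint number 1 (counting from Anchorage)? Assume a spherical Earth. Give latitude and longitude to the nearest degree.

≈ lat 70°N, lon 150°W

Convert each endpoint to a unit vector on the sphere (x = cos φ cos λ, y = cos φ sin λ, z = sin φ).
The central angle between the endpoints is δ = arccos(p₁·p₂) ≈ 1.358 rad (77.8°).
Interpolate at f = 1/9 with slerp weights a = sin((1−f)δ)/sin δ ≈ 0.956, b = sin(fδ)/sin δ ≈ 0.154.
p = a·p₁ + b·p₂ ≈ (-0.297, -0.175, 0.939); φ = arcsin(p_z) ≈ 69.84°, λ = atan2(p_y, p_x) ≈ -149.53°.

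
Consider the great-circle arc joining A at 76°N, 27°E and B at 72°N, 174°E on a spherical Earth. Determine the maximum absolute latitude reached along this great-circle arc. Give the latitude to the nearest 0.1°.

≈ 85.4°N

The great circle lies in the plane with unit normal n̂ = (p₁ × p₂)/|p₁ × p₂|.
Here n̂_z ≈ +0.080; the vertex latitude is φ_max = arccos|n̂_z| ≈ 85.4°.
Check via Clairaut: cos φ_max = |cos φ₁| · sin C = cos(76.0°)·sin(19.3°) ≈ 0.080, again giving ≈ 85.4°.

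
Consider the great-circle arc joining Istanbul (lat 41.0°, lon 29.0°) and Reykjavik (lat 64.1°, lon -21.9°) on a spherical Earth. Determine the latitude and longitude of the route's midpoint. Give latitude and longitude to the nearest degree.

≈ lat 55°, lon 11°

From cos δ = sin φ₁ sin φ₂ + cos φ₁ cos φ₂ cos Δλ, the central angle is δ ≈ 0.647 rad (37.1°).
Interpolate at f = 1/2 with slerp weights a = sin((1−f)δ)/sin δ ≈ 0.527, b = sin(fδ)/sin δ ≈ 0.527.
p = a·p₁ + b·p₂ ≈ (0.562, 0.107, 0.820); φ = arcsin(p_z) ≈ 55.12°, λ = atan2(p_y, p_x) ≈ 10.79°.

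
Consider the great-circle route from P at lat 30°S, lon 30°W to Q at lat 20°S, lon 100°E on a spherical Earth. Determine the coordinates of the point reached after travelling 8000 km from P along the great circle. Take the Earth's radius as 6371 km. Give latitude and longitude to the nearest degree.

Write both endpoints as unit vectors p₁, p₂ with components (cos φ cos λ, cos φ sin λ, sin φ).
The central angle between the endpoints is δ = arccos(p₁·p₂) ≈ 1.931 rad (110.6°). The total great-circle distance is δ·R ≈ 1.931 × 6371 ≈ 12300 km, so the target fraction is f = 8000/12300 ≈ 0.650.
Interpolate at f ≈ 0.650 with slerp weights a = sin((1−f)δ)/sin δ ≈ 0.668, b = sin(fδ)/sin δ ≈ 1.016.
p = a·p₁ + b·p₂ ≈ (0.335, 0.651, -0.681); φ = arcsin(p_z) ≈ -42.94°, λ = atan2(p_y, p_x) ≈ 62.77°.

≈ lat 43°S, lon 63°E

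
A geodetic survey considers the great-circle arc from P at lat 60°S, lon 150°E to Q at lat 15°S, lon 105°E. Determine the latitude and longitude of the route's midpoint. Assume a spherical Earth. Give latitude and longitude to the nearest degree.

≈ lat 39°S, lon 120°E

Convert each endpoint to a unit vector on the sphere (x = cos φ cos λ, y = cos φ sin λ, z = sin φ).
The central angle between the endpoints is δ = arccos(p₁·p₂) ≈ 0.970 rad (55.6°).
Interpolate at f = 1/2 with slerp weights a = sin((1−f)δ)/sin δ ≈ 0.565, b = sin(fδ)/sin δ ≈ 0.565.
p = a·p₁ + b·p₂ ≈ (-0.386, 0.669, -0.636); φ = arcsin(p_z) ≈ -39.47°, λ = atan2(p_y, p_x) ≈ 120.00°.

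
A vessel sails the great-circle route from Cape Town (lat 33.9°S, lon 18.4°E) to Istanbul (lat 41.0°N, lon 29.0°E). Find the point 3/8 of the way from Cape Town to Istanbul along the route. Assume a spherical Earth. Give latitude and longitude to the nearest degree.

≈ lat 6°S, lon 22°E

Write both endpoints as unit vectors p₁, p₂ with components (cos φ cos λ, cos φ sin λ, sin φ).
The central angle between the endpoints is δ = arccos(p₁·p₂) ≈ 1.318 rad (75.5°).
Interpolate at f = 3/8 with slerp weights a = sin((1−f)δ)/sin δ ≈ 0.758, b = sin(fδ)/sin δ ≈ 0.490.
p = a·p₁ + b·p₂ ≈ (0.920, 0.378, -0.101); φ = arcsin(p_z) ≈ -5.81°, λ = atan2(p_y, p_x) ≈ 22.32°.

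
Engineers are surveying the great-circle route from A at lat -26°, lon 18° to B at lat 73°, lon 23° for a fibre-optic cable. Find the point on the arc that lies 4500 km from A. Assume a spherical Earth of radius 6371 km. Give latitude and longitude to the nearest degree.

Convert each endpoint to a unit vector on the sphere (x = cos φ cos λ, y = cos φ sin λ, z = sin φ).
The central angle between the endpoints is δ = arccos(p₁·p₂) ≈ 1.729 rad (99.1°). The total great-circle distance is δ·R ≈ 1.729 × 6371 ≈ 11015 km, so the target fraction is f = 4500/11015 ≈ 0.409.
Interpolate at f ≈ 0.409 with slerp weights a = sin((1−f)δ)/sin δ ≈ 0.864, b = sin(fδ)/sin δ ≈ 0.657.
p = a·p₁ + b·p₂ ≈ (0.916, 0.315, 0.250); φ = arcsin(p_z) ≈ 14.46°, λ = atan2(p_y, p_x) ≈ 18.99°.

≈ lat 14°, lon 19°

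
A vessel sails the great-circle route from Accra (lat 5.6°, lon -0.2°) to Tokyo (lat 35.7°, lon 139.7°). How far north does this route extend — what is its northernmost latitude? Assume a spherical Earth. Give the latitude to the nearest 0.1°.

The great circle lies in the plane with unit normal n̂ = (p₁ × p₂)/|p₁ × p₂|.
Here n̂_z ≈ +0.629; the vertex latitude is φ_max = arccos|n̂_z| ≈ 51.0°.
Check via Clairaut: cos φ_max = |cos φ₁| · sin C = cos(5.6°)·sin(39.2°) ≈ 0.629, again giving ≈ 51.0°.

≈ 51.0°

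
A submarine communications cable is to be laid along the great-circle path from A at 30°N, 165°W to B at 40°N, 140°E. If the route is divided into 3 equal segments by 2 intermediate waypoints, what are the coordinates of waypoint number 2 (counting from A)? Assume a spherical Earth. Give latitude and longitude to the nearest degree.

From cos δ = sin φ₁ sin φ₂ + cos φ₁ cos φ₂ cos Δλ, the central angle is δ ≈ 0.793 rad (45.4°).
Interpolate at f = 2/3 with slerp weights a = sin((1−f)δ)/sin δ ≈ 0.367, b = sin(fδ)/sin δ ≈ 0.708.
p = a·p₁ + b·p₂ ≈ (-0.722, 0.266, 0.638); φ = arcsin(p_z) ≈ 39.67°, λ = atan2(p_y, p_x) ≈ 159.75°.

≈ 40°N, 160°E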